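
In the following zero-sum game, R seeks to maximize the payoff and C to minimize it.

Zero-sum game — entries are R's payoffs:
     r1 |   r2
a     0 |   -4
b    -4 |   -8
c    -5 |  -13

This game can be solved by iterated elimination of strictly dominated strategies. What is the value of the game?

-4

Column r1 is strictly dominated by r2 for C (-4<0, -8<-4, -13<-5); eliminate r1.
Row c is strictly dominated by row a (-4>-13); eliminate c.
Row b is strictly dominated by row a (-4>-8); eliminate b.
Only (a, r2) remains, with payoff -4.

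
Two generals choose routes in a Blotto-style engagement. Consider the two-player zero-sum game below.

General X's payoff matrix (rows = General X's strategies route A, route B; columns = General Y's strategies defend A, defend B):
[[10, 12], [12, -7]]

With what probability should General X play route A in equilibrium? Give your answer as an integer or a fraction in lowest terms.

Row minima are 10 and -7, so General X's maximin is 10; column maxima are 12 and 12, so General Y's minimax is 12. These differ, so the equilibrium is in mixed strategies.
Let General X play route A with probability p. General Y is indifferent when 10p + 12(1−p) = 12p − 7(1−p), giving p = 19/21.

19/21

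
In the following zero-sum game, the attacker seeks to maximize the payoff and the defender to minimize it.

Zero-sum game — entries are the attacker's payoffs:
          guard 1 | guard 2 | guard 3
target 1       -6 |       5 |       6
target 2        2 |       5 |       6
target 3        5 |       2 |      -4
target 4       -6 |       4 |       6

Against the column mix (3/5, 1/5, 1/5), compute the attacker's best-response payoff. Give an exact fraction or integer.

17/5

target 1: (-6)·(3/5) + (5)·(1/5) + (6)·(1/5) = -7/5.
target 2: (2)·(3/5) + (5)·(1/5) + (6)·(1/5) = 17/5.
target 3: (5)·(3/5) + (2)·(1/5) + (-4)·(1/5) = 13/5.
target 4: (-6)·(3/5) + (4)·(1/5) + (6)·(1/5) = -8/5.
The best pure response is target 2 with expected payoff 17/5.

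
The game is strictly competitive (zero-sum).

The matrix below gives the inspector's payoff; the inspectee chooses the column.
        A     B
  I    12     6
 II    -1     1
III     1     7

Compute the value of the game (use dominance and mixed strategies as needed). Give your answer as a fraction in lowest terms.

Row II is strictly dominated by row III, so the inspector never plays it.
The remaining 2×2 game on (I, III) × (A, B) has no saddle point. Let the inspector play I with probability p; indifference gives 12p + (1−p) = 6p + 7(1−p), so p = 1/2.
Similarly the inspectee's optimal q on A is 1/12, and the value is 12·(1/12) + (6)·(11/12) = 13/2.

13/2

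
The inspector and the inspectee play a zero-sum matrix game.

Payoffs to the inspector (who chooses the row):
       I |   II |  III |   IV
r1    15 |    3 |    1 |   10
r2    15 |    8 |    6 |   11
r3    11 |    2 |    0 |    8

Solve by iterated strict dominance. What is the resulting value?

6

Column I is strictly dominated by II for the inspectee (3<15, 8<15, 2<11); eliminate I.
Column IV is strictly dominated by II for the inspectee (3<10, 8<11, 2<8); eliminate IV.
Row r3 is strictly dominated by row r1 (3>2, 1>0); eliminate r3.
Row r1 is strictly dominated by row r2 (8>3, 6>1); eliminate r1.
Column II is strictly dominated by III for the inspectee (6<8); eliminate II.
Only (r2, III) remains, with payoff 6.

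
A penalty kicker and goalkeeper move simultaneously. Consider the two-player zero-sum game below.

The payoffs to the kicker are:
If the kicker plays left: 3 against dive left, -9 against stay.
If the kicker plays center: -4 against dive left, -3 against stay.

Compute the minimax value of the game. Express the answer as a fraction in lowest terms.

-45/13

Row minima are -9 and -4, so the kicker's maximin is -4; column maxima are 3 and -3, so the goalkeeper's minimax is -3. These differ, so the equilibrium is in mixed strategies.
Let the kicker play left with probability p. The goalkeeper is indifferent when 3p − 4(1−p) = −9p − 3(1−p), giving p = 1/13.
Let the goalkeeper play dive left with probability q. The kicker is indifferent when 3q − 9(1−q) = −4q − 3(1−q), giving q = 6/13.
The value is 3·(6/13) + (-9)·(7/13) = -45/13.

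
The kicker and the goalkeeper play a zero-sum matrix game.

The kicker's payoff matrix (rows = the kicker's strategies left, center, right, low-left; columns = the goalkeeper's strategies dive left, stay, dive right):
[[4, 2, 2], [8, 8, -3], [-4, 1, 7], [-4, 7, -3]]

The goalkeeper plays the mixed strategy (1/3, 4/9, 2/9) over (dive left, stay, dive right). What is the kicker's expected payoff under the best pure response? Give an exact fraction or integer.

left: (4)·(1/3) + (2)·(4/9) + (2)·(2/9) = 8/3.
center: (8)·(1/3) + (8)·(4/9) + (-3)·(2/9) = 50/9.
right: (-4)·(1/3) + (1)·(4/9) + (7)·(2/9) = 2/3.
low-left: (-4)·(1/3) + (7)·(4/9) + (-3)·(2/9) = 10/9.
The best pure response is center with expected payoff 50/9.

50/9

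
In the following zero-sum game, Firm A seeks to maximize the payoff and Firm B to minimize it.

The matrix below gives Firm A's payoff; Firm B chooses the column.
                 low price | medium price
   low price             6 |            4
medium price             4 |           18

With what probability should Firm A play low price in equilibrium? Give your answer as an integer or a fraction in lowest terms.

7/8

Row minima are 4 and 4, so Firm A's maximin is 4; column maxima are 6 and 18, so Firm B's minimax is 6. These differ, so the equilibrium is in mixed strategies.
Let Firm A play low price with probability p. Firm B is indifferent when 6p + 4(1−p) = 4p + 18(1−p), giving p = 7/8.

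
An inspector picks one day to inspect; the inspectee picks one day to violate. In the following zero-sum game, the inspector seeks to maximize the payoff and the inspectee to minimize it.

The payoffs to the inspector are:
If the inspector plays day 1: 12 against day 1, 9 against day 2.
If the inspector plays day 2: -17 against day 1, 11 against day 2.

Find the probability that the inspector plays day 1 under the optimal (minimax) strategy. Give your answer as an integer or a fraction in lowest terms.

28/31

Row minima are 9 and -17, so the inspector's maximin is 9; column maxima are 12 and 11, so the inspectee's minimax is 11. These differ, so the equilibrium is in mixed strategies.
Let the inspector play day 1 with probability p. The inspectee is indifferent when 12p − 17(1−p) = 9p + 11(1−p), giving p = 28/31.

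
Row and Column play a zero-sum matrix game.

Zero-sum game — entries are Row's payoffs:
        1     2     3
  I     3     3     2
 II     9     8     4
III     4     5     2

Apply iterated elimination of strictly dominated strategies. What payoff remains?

4

Column 2 is strictly dominated by 3 for Column (2<3, 4<8, 2<5); eliminate 2.
Row III is strictly dominated by row II (9>4, 4>2); eliminate III.
Column 1 is strictly dominated by 3 for Column (2<3, 4<9); eliminate 1.
Row I is strictly dominated by row II (4>2); eliminate I.
Only (II, 3) remains, with payoff 4.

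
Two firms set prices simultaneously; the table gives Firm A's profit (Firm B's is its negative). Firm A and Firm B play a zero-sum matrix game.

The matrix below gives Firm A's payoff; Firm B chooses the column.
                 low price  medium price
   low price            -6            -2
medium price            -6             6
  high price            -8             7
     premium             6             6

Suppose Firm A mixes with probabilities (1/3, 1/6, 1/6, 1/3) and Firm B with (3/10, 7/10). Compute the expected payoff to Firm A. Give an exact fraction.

7/4

Against (3/10, 7/10), each row's expected payoff is low price: -16/5; medium price: 12/5; high price: 5/2; premium: 6.
Taking the (1/3, 1/6, 1/6, 1/3)-weighted average: (1/3)·(-16/5) + (1/6)·(12/5) + (1/6)·(5/2) + (1/3)·(6) = 7/4.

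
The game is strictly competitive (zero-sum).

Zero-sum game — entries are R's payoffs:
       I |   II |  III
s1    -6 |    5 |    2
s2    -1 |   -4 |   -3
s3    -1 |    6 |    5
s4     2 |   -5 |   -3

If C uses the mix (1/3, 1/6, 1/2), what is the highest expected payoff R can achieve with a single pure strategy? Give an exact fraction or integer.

19/6

s1: (-6)·(1/3) + (5)·(1/6) + (2)·(1/2) = -1/6.
s2: (-1)·(1/3) + (-4)·(1/6) + (-3)·(1/2) = -5/2.
s3: (-1)·(1/3) + (6)·(1/6) + (5)·(1/2) = 19/6.
s4: (2)·(1/3) + (-5)·(1/6) + (-3)·(1/2) = -5/3.
The best pure response is s3 with expected payoff 19/6.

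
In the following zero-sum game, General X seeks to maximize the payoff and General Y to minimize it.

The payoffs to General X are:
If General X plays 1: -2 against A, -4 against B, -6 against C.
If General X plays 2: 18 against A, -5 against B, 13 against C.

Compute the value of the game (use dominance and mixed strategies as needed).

-41/10

Column A is strictly dominated by C for General Y (it gives General X more in every row).
The remaining 2×2 game on (1, 2) × (B, C) has no saddle point. Let General X play 1 with probability p; indifference gives −4p − 5(1−p) = −6p + 13(1−p), so p = 9/10.
Similarly General Y's optimal q on B is 19/20, and the value is -4·(19/20) + (-6)·(1/20) = -41/10.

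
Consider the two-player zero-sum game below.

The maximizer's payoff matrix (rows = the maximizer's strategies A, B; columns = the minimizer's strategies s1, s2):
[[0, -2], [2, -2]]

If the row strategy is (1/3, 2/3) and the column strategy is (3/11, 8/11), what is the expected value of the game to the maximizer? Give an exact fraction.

Against (3/11, 8/11), each row's expected payoff is A: -16/11; B: -10/11.
Taking the (1/3, 2/3)-weighted average: (1/3)·(-16/11) + (2/3)·(-10/11) = -12/11.

-12/11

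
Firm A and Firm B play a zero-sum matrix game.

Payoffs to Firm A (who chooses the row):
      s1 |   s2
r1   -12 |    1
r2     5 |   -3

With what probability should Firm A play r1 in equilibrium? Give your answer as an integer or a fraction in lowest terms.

8/21

Row minima are -12 and -3, so Firm A's maximin is -3; column maxima are 5 and 1, so Firm B's minimax is 1. These differ, so the equilibrium is in mixed strategies.
Let Firm A play r1 with probability p. Firm B is indifferent when −12p + 5(1−p) = p − 3(1−p), giving p = 8/21.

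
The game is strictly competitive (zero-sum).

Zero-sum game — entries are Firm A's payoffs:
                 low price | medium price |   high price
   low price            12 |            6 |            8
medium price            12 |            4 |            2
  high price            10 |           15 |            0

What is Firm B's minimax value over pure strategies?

8

The worst case (largest entry) in each column is low price: 12, medium price: 15, high price: 8.
The best (smallest) of these is 8.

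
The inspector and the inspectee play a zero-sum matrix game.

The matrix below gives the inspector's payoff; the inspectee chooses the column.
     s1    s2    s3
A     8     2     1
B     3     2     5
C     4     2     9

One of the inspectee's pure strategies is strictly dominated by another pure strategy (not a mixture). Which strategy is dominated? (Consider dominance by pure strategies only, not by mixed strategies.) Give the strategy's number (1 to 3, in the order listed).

1

The inspectee prefers columns that give the inspector less. Compare s1 with s2: 2 < 8, 2 < 3, 2 < 4.
So s2 strictly dominates s1 for the inspectee; s1 is strictly dominated.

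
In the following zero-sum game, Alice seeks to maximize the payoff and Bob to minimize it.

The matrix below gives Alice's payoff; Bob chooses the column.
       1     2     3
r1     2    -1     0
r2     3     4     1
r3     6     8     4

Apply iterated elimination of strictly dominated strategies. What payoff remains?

4

Column 1 is strictly dominated by 3 for Bob (0<2, 1<3, 4<6); eliminate 1.
Row r1 is strictly dominated by row r2 (4>-1, 1>0); eliminate r1.
Column 2 is strictly dominated by 3 for Bob (1<4, 4<8); eliminate 2.
Row r2 is strictly dominated by row r3 (4>1); eliminate r2.
Only (r3, 3) remains, with payoff 4.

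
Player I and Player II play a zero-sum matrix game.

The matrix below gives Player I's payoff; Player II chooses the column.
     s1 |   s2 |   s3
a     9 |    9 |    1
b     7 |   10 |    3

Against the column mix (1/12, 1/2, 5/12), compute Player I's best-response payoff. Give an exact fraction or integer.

41/6

a: (9)·(1/12) + (9)·(1/2) + (1)·(5/12) = 17/3.
b: (7)·(1/12) + (10)·(1/2) + (3)·(5/12) = 41/6.
The best pure response is b with expected payoff 41/6.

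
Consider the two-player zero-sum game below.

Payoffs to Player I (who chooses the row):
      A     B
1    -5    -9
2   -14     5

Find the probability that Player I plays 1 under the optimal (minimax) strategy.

Row minima are -9 and -14, so Player I's maximin is -9; column maxima are -5 and 5, so Player II's minimax is -5. These differ, so the equilibrium is in mixed strategies.
Let Player I play 1 with probability p. Player II is indifferent when −5p − 14(1−p) = −9p + 5(1−p), giving p = 19/23.

19/23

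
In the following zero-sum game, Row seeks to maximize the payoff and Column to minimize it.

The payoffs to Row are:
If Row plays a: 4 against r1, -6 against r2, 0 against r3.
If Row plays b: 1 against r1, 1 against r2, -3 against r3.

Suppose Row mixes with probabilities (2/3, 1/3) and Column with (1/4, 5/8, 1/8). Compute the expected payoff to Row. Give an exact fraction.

-5/3

Against (1/4, 5/8, 1/8), each row's expected payoff is a: -11/4; b: 1/2.
Taking the (2/3, 1/3)-weighted average: (2/3)·(-11/4) + (1/3)·(1/2) = -5/3.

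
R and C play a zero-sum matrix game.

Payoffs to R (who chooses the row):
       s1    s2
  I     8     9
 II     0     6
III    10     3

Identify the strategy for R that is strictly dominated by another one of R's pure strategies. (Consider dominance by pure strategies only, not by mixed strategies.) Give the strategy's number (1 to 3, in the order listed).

Compare II with I: 8 > 0, 9 > 6.
So I strictly dominates II for R; II is strictly dominated.

2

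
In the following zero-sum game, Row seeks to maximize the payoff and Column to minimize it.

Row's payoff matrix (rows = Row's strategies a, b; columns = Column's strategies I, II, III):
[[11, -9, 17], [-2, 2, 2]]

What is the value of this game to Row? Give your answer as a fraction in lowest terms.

1/6

Column III is strictly dominated by I for Column (it gives Row more in every row).
The remaining 2×2 game on (a, b) × (I, II) has no saddle point. Let Row play a with probability p; indifference gives 11p − 2(1−p) = −9p + 2(1−p), so p = 1/6.
Similarly Column's optimal q on I is 11/24, and the value is 11·(11/24) + (-9)·(13/24) = 1/6.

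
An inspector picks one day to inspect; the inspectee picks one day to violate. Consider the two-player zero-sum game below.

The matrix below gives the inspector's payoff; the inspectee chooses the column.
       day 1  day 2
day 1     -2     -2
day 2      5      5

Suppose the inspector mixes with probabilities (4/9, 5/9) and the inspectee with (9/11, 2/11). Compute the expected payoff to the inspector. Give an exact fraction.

17/9

Against (9/11, 2/11), each row's expected payoff is day 1: -2; day 2: 5.
Taking the (4/9, 5/9)-weighted average: (4/9)·(-2) + (5/9)·(5) = 17/9.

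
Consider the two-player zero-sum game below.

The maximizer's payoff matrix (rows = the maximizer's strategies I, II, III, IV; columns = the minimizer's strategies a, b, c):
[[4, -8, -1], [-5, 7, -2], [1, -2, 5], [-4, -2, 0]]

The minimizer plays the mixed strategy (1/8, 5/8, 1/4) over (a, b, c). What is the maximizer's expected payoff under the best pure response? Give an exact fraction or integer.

I: (4)·(1/8) + (-8)·(5/8) + (-1)·(1/4) = -19/4.
II: (-5)·(1/8) + (7)·(5/8) + (-2)·(1/4) = 13/4.
III: (1)·(1/8) + (-2)·(5/8) + (5)·(1/4) = 1/8.
IV: (-4)·(1/8) + (-2)·(5/8) + (0)·(1/4) = -7/4.
The best pure response is II with expected payoff 13/4.

13/4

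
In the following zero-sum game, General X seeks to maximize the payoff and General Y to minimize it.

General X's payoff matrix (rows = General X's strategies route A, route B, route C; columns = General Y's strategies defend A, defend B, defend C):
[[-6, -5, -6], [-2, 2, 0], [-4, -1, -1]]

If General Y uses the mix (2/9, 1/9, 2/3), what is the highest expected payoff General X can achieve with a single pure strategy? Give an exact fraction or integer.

-2/9

route A: (-6)·(2/9) + (-5)·(1/9) + (-6)·(2/3) = -53/9.
route B: (-2)·(2/9) + (2)·(1/9) + (0)·(2/3) = -2/9.
route C: (-4)·(2/9) + (-1)·(1/9) + (-1)·(2/3) = -5/3.
The best pure response is route B with expected payoff -2/9.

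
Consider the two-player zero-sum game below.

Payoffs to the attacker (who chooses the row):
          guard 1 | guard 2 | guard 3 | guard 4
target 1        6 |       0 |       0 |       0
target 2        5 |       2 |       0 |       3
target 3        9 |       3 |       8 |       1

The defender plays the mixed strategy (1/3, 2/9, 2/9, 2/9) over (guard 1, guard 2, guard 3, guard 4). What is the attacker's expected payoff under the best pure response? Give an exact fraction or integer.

target 1: (6)·(1/3) + (0)·(2/9) + (0)·(2/9) + (0)·(2/9) = 2.
target 2: (5)·(1/3) + (2)·(2/9) + (0)·(2/9) + (3)·(2/9) = 25/9.
target 3: (9)·(1/3) + (3)·(2/9) + (8)·(2/9) + (1)·(2/9) = 17/3.
The best pure response is target 3 with expected payoff 17/3.

17/3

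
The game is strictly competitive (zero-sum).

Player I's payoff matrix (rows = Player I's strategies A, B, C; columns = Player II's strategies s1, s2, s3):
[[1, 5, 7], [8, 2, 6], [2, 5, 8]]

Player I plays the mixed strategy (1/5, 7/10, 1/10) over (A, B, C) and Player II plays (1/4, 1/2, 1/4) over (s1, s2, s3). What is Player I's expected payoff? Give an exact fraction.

Against (1/4, 1/2, 1/4), each row's expected payoff is A: 9/2; B: 9/2; C: 5.
Taking the (1/5, 7/10, 1/10)-weighted average: (1/5)·(9/2) + (7/10)·(9/2) + (1/10)·(5) = 91/20.

91/20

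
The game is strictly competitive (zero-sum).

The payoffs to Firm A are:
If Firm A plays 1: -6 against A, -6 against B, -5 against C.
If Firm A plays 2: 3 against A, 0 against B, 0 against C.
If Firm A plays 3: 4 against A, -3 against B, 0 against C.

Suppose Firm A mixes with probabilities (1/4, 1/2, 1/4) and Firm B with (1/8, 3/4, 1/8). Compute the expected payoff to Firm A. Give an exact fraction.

-55/32

Against (1/8, 3/4, 1/8), each row's expected payoff is 1: -47/8; 2: 3/8; 3: -7/4.
Taking the (1/4, 1/2, 1/4)-weighted average: (1/4)·(-47/8) + (1/2)·(3/8) + (1/4)·(-7/4) = -55/32.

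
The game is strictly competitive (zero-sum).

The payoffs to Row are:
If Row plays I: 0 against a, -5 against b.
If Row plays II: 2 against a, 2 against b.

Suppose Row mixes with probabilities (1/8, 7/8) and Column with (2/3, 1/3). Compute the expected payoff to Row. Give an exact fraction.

37/24

Against (2/3, 1/3), each row's expected payoff is I: -5/3; II: 2.
Taking the (1/8, 7/8)-weighted average: (1/8)·(-5/3) + (7/8)·(2) = 37/24.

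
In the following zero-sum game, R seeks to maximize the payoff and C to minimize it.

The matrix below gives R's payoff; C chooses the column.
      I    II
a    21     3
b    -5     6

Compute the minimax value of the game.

141/29

Row minima are 3 and -5, so R's maximin is 3; column maxima are 21 and 6, so C's minimax is 6. These differ, so the equilibrium is in mixed strategies.
Let R play a with probability p. C is indifferent when 21p − 5(1−p) = 3p + 6(1−p), giving p = 11/29.
Let C play I with probability q. R is indifferent when 21q + 3(1−q) = −5q + 6(1−q), giving q = 3/29.
The value is 21·(3/29) + (3)·(26/29) = 141/29.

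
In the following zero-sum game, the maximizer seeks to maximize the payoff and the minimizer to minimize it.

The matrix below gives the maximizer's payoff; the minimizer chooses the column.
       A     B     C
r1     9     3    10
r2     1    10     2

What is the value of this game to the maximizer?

Column C is strictly dominated by A for the minimizer (it gives the maximizer more in every row).
The remaining 2×2 game on (r1, r2) × (A, B) has no saddle point. Let the maximizer play r1 with probability p; indifference gives 9p + (1−p) = 3p + 10(1−p), so p = 3/5.
Similarly the minimizer's optimal q on A is 7/15, and the value is 9·(7/15) + (3)·(8/15) = 29/5.

29/5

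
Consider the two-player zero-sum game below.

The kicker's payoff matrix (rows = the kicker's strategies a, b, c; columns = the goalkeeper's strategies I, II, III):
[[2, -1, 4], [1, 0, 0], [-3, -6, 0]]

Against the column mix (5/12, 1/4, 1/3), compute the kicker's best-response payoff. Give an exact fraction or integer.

23/12

a: (2)·(5/12) + (-1)·(1/4) + (4)·(1/3) = 23/12.
b: (1)·(5/12) + (0)·(1/4) + (0)·(1/3) = 5/12.
c: (-3)·(5/12) + (-6)·(1/4) + (0)·(1/3) = -11/4.
The best pure response is a with expected payoff 23/12.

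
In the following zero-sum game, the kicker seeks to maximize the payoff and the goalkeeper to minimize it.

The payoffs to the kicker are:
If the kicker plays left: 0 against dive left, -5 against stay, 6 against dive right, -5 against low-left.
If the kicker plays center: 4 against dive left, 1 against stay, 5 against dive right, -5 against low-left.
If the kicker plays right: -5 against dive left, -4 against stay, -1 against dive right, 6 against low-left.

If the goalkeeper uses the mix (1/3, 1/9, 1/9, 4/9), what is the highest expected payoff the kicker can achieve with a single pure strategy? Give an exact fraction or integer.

4/9

left: (0)·(1/3) + (-5)·(1/9) + (6)·(1/9) + (-5)·(4/9) = -19/9.
center: (4)·(1/3) + (1)·(1/9) + (5)·(1/9) + (-5)·(4/9) = -2/9.
right: (-5)·(1/3) + (-4)·(1/9) + (-1)·(1/9) + (6)·(4/9) = 4/9.
The best pure response is right with expected payoff 4/9.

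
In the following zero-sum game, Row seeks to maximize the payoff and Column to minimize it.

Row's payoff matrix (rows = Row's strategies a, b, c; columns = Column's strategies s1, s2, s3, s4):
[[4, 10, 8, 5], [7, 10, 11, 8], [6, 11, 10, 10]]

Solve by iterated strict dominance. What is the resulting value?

7

Row a is strictly dominated by row c (6>4, 11>10, 10>8, 10>5); eliminate a.
Column s2 is strictly dominated by s1 for Column (7<10, 6<11); eliminate s2.
Column s3 is strictly dominated by s1 for Column (7<11, 6<10); eliminate s3.
Column s4 is strictly dominated by s1 for Column (7<8, 6<10); eliminate s4.
Row c is strictly dominated by row b (7>6); eliminate c.
Only (b, s1) remains, with payoff 7.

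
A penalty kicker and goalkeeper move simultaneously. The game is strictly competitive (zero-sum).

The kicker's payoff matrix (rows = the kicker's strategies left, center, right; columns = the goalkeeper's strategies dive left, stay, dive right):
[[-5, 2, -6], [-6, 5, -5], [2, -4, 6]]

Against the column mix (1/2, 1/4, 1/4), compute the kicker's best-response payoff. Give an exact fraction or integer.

3/2

left: (-5)·(1/2) + (2)·(1/4) + (-6)·(1/4) = -7/2.
center: (-6)·(1/2) + (5)·(1/4) + (-5)·(1/4) = -3.
right: (2)·(1/2) + (-4)·(1/4) + (6)·(1/4) = 3/2.
The best pure response is right with expected payoff 3/2.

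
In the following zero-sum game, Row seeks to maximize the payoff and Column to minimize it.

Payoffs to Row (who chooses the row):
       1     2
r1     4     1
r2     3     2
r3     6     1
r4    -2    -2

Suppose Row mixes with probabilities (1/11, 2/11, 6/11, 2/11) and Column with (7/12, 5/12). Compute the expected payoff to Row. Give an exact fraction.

Against (7/12, 5/12), each row's expected payoff is r1: 11/4; r2: 31/12; r3: 47/12; r4: -2.
Taking the (1/11, 2/11, 6/11, 2/11)-weighted average: (1/11)·(11/4) + (2/11)·(31/12) + (6/11)·(47/12) + (2/11)·(-2) = 329/132.

329/132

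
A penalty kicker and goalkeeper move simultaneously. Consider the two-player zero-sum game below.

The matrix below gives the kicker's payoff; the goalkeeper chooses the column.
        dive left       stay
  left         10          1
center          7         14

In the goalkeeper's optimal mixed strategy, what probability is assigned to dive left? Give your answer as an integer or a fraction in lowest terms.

13/16

Row minima are 1 and 7, so the kicker's maximin is 7; column maxima are 10 and 14, so the goalkeeper's minimax is 10. These differ, so the equilibrium is in mixed strategies.
Let the goalkeeper play dive left with probability q. The kicker is indifferent when 10q + (1−q) = 7q + 14(1−q), giving q = 13/16.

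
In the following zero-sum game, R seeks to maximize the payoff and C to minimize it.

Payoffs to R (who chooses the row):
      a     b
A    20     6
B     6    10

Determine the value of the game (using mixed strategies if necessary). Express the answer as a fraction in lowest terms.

Row minima are 6 and 6, so R's maximin is 6; column maxima are 20 and 10, so C's minimax is 10. These differ, so the equilibrium is in mixed strategies.
Let R play A with probability p. C is indifferent when 20p + 6(1−p) = 6p + 10(1−p), giving p = 2/9.
Let C play a with probability q. R is indifferent when 20q + 6(1−q) = 6q + 10(1−q), giving q = 2/9.
The value is 20·(2/9) + (6)·(7/9) = 82/9.

82/9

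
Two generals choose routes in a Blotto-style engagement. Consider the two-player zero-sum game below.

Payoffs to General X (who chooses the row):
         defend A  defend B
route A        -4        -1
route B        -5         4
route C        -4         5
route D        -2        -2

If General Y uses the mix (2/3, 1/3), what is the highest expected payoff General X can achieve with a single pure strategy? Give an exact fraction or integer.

-1

route A: (-4)·(2/3) + (-1)·(1/3) = -3.
route B: (-5)·(2/3) + (4)·(1/3) = -2.
route C: (-4)·(2/3) + (5)·(1/3) = -1.
route D: (-2)·(2/3) + (-2)·(1/3) = -2.
The best pure response is route C with expected payoff -1.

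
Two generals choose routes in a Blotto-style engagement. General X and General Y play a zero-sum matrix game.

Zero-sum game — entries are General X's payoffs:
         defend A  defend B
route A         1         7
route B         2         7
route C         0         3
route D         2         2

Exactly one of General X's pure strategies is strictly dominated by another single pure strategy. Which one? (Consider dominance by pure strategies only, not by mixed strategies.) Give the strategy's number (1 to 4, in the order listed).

3

Compare route C with route A: 1 > 0, 7 > 3.
So route A strictly dominates route C for General X; route C is strictly dominated.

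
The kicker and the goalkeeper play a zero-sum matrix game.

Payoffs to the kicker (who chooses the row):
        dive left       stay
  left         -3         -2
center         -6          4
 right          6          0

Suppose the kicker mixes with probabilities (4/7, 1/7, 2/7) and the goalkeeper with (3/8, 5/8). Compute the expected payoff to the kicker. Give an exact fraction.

-19/28

Against (3/8, 5/8), each row's expected payoff is left: -19/8; center: 1/4; right: 9/4.
Taking the (4/7, 1/7, 2/7)-weighted average: (4/7)·(-19/8) + (1/7)·(1/4) + (2/7)·(9/4) = -19/28.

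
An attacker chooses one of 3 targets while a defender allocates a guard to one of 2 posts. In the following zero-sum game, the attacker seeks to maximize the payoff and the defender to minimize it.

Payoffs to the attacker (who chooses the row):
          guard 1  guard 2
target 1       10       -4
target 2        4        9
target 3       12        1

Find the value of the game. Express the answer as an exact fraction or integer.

13/2

Row target 1 is strictly dominated by row target 3, so the attacker never plays it.
The remaining 2×2 game on (target 2, target 3) × (guard 1, guard 2) has no saddle point. Let the attacker play target 2 with probability p; indifference gives 4p + 12(1−p) = 9p + (1−p), so p = 11/16.
Similarly the defender's optimal q on guard 1 is 1/2, and the value is 4·(1/2) + (9)·(1/2) = 13/2.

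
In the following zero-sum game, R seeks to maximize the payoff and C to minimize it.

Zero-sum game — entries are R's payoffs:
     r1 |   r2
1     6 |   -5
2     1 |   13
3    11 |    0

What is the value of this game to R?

143/23

Row 1 is strictly dominated by row 3, so R never plays it.
The remaining 2×2 game on (2, 3) × (r1, r2) has no saddle point. Let R play 2 with probability p; indifference gives p + 11(1−p) = 13p, so p = 11/23.
Similarly C's optimal q on r1 is 13/23, and the value is 1·(13/23) + (13)·(10/23) = 143/23.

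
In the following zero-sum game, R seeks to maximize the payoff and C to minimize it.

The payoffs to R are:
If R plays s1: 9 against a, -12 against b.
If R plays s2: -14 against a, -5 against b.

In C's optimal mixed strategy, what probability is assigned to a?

7/30

Row minima are -12 and -14, so R's maximin is -12; column maxima are 9 and -5, so C's minimax is -5. These differ, so the equilibrium is in mixed strategies.
Let C play a with probability q. R is indifferent when 9q − 12(1−q) = −14q − 5(1−q), giving q = 7/30.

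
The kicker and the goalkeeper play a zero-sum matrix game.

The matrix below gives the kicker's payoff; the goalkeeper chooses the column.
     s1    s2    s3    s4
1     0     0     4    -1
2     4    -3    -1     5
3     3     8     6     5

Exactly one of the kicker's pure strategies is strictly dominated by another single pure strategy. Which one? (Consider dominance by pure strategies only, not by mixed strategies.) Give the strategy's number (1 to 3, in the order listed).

Compare 1 with 3: 3 > 0, 8 > 0, 6 > 4, 5 > -1.
So 3 strictly dominates 1 for the kicker; 1 is strictly dominated.

1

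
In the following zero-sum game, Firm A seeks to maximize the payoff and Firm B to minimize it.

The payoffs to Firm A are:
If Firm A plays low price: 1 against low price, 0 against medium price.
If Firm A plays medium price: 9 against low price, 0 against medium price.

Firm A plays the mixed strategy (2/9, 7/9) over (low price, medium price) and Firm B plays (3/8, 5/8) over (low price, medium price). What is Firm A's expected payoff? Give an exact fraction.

65/24

Against (3/8, 5/8), each row's expected payoff is low price: 3/8; medium price: 27/8.
Taking the (2/9, 7/9)-weighted average: (2/9)·(3/8) + (7/9)·(27/8) = 65/24.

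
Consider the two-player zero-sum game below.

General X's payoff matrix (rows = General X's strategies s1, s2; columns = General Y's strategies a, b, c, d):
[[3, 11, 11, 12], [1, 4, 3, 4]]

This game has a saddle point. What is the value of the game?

3

Row minima: 3, 1 → General X's maximin is 3.
Column maxima: 3, 11, 11, 12 → General Y's minimax is 3.
They coincide at (s1, a), so the value is 3.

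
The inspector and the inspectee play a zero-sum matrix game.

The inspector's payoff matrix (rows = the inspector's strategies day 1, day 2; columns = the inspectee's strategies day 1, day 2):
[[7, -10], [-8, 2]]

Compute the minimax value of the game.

-22/9

Row minima are -10 and -8, so the inspector's maximin is -8; column maxima are 7 and 2, so the inspectee's minimax is 2. These differ, so the equilibrium is in mixed strategies.
Let the inspector play day 1 with probability p. The inspectee is indifferent when 7p − 8(1−p) = −10p + 2(1−p), giving p = 10/27.
Let the inspectee play day 1 with probability q. The inspector is indifferent when 7q − 10(1−q) = −8q + 2(1−q), giving q = 4/9.
The value is 7·(4/9) + (-10)·(5/9) = -22/9.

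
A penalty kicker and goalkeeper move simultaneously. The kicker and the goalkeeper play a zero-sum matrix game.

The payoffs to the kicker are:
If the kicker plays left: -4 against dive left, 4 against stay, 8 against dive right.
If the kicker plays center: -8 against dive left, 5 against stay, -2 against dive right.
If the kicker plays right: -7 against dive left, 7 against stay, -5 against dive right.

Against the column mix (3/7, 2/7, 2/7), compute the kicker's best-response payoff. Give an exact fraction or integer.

left: (-4)·(3/7) + (4)·(2/7) + (8)·(2/7) = 12/7.
center: (-8)·(3/7) + (5)·(2/7) + (-2)·(2/7) = -18/7.
right: (-7)·(3/7) + (7)·(2/7) + (-5)·(2/7) = -17/7.
The best pure response is left with expected payoff 12/7.

12/7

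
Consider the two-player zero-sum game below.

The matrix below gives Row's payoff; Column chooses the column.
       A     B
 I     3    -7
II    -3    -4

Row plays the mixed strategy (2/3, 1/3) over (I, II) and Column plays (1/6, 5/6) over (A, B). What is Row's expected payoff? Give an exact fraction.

-29/6

Against (1/6, 5/6), each row's expected payoff is I: -16/3; II: -23/6.
Taking the (2/3, 1/3)-weighted average: (2/3)·(-16/3) + (1/3)·(-23/6) = -29/6.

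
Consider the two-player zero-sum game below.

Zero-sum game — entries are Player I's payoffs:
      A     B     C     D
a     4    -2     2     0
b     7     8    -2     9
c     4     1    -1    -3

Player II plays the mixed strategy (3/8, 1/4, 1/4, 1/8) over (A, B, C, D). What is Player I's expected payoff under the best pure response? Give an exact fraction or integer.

a: (4)·(3/8) + (-2)·(1/4) + (2)·(1/4) + (0)·(1/8) = 3/2.
b: (7)·(3/8) + (8)·(1/4) + (-2)·(1/4) + (9)·(1/8) = 21/4.
c: (4)·(3/8) + (1)·(1/4) + (-1)·(1/4) + (-3)·(1/8) = 9/8.
The best pure response is b with expected payoff 21/4.

21/4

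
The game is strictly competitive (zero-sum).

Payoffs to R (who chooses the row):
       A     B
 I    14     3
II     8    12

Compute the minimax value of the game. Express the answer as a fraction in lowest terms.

Row minima are 3 and 8, so R's maximin is 8; column maxima are 14 and 12, so C's minimax is 12. These differ, so the equilibrium is in mixed strategies.
Let R play I with probability p. C is indifferent when 14p + 8(1−p) = 3p + 12(1−p), giving p = 4/15.
Let C play A with probability q. R is indifferent when 14q + 3(1−q) = 8q + 12(1−q), giving q = 3/5.
The value is 14·(3/5) + (3)·(2/5) = 48/5.

48/5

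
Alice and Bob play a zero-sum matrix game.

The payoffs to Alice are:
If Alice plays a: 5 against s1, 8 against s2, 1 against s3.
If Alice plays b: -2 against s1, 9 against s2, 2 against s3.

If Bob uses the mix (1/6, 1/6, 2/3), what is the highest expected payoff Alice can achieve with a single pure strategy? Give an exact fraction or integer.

a: (5)·(1/6) + (8)·(1/6) + (1)·(2/3) = 17/6.
b: (-2)·(1/6) + (9)·(1/6) + (2)·(2/3) = 5/2.
The best pure response is a with expected payoff 17/6.

17/6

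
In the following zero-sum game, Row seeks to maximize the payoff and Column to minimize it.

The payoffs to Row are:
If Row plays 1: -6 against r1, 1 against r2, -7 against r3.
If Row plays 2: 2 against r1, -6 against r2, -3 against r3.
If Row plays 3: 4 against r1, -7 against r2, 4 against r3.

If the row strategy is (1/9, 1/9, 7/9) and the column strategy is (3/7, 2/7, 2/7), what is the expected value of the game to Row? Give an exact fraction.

0

Against (3/7, 2/7, 2/7), each row's expected payoff is 1: -30/7; 2: -12/7; 3: 6/7.
Taking the (1/9, 1/9, 7/9)-weighted average: (1/9)·(-30/7) + (1/9)·(-12/7) + (7/9)·(6/7) = 0.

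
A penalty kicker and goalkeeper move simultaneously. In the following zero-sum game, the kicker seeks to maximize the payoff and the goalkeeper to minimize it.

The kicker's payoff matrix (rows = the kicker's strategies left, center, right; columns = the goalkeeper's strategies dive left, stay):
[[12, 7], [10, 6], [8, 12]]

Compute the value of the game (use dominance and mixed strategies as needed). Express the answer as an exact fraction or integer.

Row center is strictly dominated by row left, so the kicker never plays it.
The remaining 2×2 game on (left, right) × (dive left, stay) has no saddle point. Let the kicker play left with probability p; indifference gives 12p + 8(1−p) = 7p + 12(1−p), so p = 4/9.
Similarly the goalkeeper's optimal q on dive left is 5/9, and the value is 12·(5/9) + (7)·(4/9) = 88/9.

88/9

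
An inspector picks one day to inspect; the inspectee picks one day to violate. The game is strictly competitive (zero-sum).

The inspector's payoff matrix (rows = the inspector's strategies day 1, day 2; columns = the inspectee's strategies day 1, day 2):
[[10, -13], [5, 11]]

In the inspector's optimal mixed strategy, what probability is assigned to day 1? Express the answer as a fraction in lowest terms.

Row minima are -13 and 5, so the inspector's maximin is 5; column maxima are 10 and 11, so the inspectee's minimax is 10. These differ, so the equilibrium is in mixed strategies.
Let the inspector play day 1 with probability p. The inspectee is indifferent when 10p + 5(1−p) = −13p + 11(1−p), giving p = 6/29.

6/29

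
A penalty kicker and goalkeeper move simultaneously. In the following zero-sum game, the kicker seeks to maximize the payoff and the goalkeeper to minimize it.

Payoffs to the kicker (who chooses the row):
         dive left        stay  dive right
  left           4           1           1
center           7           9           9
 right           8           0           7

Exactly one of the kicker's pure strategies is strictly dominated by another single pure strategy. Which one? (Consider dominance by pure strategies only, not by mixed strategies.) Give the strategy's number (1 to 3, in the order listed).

Compare left with center: 7 > 4, 9 > 1, 9 > 1.
So center strictly dominates left for the kicker; left is strictly dominated.

1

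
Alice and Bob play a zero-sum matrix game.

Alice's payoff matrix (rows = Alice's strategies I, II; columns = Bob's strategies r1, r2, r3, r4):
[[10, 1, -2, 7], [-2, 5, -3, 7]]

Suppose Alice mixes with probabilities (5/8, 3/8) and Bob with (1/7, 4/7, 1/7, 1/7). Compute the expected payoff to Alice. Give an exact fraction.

23/8

Against (1/7, 4/7, 1/7, 1/7), each row's expected payoff is I: 19/7; II: 22/7.
Taking the (5/8, 3/8)-weighted average: (5/8)·(19/7) + (3/8)·(22/7) = 23/8.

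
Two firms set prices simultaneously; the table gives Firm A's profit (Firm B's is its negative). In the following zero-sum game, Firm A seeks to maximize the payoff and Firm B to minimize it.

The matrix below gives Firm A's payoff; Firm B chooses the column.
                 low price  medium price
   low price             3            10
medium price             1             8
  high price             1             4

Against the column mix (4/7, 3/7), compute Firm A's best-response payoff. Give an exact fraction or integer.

low price: (3)·(4/7) + (10)·(3/7) = 6.
medium price: (1)·(4/7) + (8)·(3/7) = 4.
high price: (1)·(4/7) + (4)·(3/7) = 16/7.
The best pure response is low price with expected payoff 6.

6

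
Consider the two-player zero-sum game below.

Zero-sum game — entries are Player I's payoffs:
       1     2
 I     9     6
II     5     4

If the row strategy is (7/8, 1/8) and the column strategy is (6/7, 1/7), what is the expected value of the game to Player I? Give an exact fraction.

227/28

Against (6/7, 1/7), each row's expected payoff is I: 60/7; II: 34/7.
Taking the (7/8, 1/8)-weighted average: (7/8)·(60/7) + (1/8)·(34/7) = 227/28.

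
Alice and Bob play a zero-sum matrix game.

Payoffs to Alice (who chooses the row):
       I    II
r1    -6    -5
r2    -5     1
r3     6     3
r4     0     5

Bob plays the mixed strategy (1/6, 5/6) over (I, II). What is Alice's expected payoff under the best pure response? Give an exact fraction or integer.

25/6

r1: (-6)·(1/6) + (-5)·(5/6) = -31/6.
r2: (-5)·(1/6) + (1)·(5/6) = 0.
r3: (6)·(1/6) + (3)·(5/6) = 7/2.
r4: (0)·(1/6) + (5)·(5/6) = 25/6.
The best pure response is r4 with expected payoff 25/6.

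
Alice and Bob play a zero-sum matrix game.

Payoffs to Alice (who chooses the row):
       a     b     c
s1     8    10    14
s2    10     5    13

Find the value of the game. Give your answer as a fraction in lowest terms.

Column c is strictly dominated by a for Bob (it gives Alice more in every row).
The remaining 2×2 game on (s1, s2) × (a, b) has no saddle point. Let Alice play s1 with probability p; indifference gives 8p + 10(1−p) = 10p + 5(1−p), so p = 5/7.
Similarly Bob's optimal q on a is 5/7, and the value is 8·(5/7) + (10)·(2/7) = 60/7.

60/7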